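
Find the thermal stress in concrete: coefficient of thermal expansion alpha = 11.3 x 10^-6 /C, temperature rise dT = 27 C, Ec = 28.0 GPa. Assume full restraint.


sigma = alpha * dT * Ec
= 11.3e-6 * 27 * 28.0 * 1000
= 8.543 MPa

8.543


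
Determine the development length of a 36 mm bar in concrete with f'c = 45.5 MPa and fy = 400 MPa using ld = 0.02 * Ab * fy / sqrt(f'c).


Ab = pi * 36^2 / 4 = 1017.876 mm2
ld = 0.02 * 1017.876 * 400 / sqrt(45.5)
= 1207.2 mm

1207.2


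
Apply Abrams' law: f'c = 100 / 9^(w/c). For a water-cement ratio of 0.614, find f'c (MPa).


f'c = 100 / 9^0.614
= 100 / 3.854
= 25.95 MPa

25.95


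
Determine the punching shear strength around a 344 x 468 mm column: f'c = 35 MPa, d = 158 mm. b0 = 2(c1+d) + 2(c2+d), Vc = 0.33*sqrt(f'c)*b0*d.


b0 = 2*(344 + 158) + 2*(468 + 158) = 2256 mm
Vc = 0.33 * sqrt(35) * 2256 * 158 / 1000
= 695.9 kN

695.9


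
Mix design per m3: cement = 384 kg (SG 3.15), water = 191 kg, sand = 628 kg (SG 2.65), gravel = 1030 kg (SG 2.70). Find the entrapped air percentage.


Vol cement = 384 / (3.15 * 1000) = 0.121905 m3
Vol water = 191 / 1000 = 0.191 m3
Vol sand = 628 / (2.65 * 1000) = 0.236981 m3
Vol gravel = 1030 / (2.70 * 1000) = 0.381481 m3
Total solid + water volume = 0.931367 m3
Air = (1 - 0.931367) * 100 = 6.86%

6.86


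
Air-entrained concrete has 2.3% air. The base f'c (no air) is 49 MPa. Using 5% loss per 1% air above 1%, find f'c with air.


Strength loss = (2.3 - 1) * 5 = 6.5%
f'c = 49 * (1 - 6.5/100)
= 45.82 MPa

45.82


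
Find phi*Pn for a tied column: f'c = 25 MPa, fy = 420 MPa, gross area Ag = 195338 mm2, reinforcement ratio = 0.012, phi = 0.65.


Ast = rho * Ag = 0.012 * 195338 = 2344.056 mm2
phi*Pn = 0.65 * 0.80 * (0.85 * 25 * (195338 - 2344.056) + 420 * 2344.056) / 1000
= 2644.52 kN

2644.52


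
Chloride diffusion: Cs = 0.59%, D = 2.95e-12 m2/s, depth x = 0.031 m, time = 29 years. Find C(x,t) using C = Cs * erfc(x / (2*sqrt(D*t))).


t_seconds = 29 * 365.25 * 24 * 3600 = 915170400.0 s
arg = 0.031 / (2 * sqrt(2.95e-12 * 915170400.0))
= 0.2983
erfc(0.2983) = 0.6731
C = 0.59 * 0.6731 = 0.3971%

0.3971


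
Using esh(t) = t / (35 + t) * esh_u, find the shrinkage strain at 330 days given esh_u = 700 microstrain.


esh(330) = 330 / (35 + 330) * 700
= 330 / 365 * 700
= 632.9 microstrain

632.9


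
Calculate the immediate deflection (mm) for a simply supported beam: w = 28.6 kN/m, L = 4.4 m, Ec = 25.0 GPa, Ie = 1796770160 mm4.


Convert: L = 4.4 m = 4400 mm, Ec = 25.0 GPa = 25000 MPa
delta = 5 * 28.6 * 4400^4 / (384 * 25000 * 1796770160)
= 3.11 mm

3.11


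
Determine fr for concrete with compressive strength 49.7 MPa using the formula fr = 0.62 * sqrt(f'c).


fr = 0.62 * sqrt(49.7)
= 4.371 MPa

4.371


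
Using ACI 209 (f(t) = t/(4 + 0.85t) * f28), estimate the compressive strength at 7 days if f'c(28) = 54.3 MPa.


f(7) = 7 / (4 + 0.85 * 7) * 54.3
= 7 / 9.95 * 54.3
= 38.2 MPa

38.2


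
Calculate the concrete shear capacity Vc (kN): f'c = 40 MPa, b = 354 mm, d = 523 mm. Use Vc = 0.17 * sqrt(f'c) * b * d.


Vc = 0.17 * sqrt(40) * 354 * 523 / 1000
= 199.06 kN

199.06


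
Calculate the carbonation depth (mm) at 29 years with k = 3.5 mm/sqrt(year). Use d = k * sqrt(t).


depth = k * sqrt(t)
= 3.5 * sqrt(29)
= 18.85 mm

18.85


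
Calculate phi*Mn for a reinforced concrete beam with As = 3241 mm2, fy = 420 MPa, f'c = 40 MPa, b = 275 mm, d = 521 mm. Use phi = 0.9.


a = As * fy / (0.85 * f'c * b)
= 3241 * 420 / (0.85 * 40 * 275)
= 145.585 mm
Mn = As * fy * (d - a/2) / 10^6
= 610.109 kN-m
phi*Mn = 0.9 * 610.109 = 549.1 kN-m

549.1


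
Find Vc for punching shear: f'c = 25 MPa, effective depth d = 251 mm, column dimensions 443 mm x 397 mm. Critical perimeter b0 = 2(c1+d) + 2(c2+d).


b0 = 2*(443 + 251) + 2*(397 + 251) = 2684 mm
Vc = 0.33 * sqrt(25) * 2684 * 251 / 1000
= 1111.58 kN

1111.58


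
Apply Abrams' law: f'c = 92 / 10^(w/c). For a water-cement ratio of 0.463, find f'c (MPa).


f'c = 92 / 10^0.463
= 92 / 2.904
= 31.68 MPa

31.68


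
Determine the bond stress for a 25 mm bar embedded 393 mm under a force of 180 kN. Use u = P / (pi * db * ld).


u = P / (pi * db * ld)
= 180 * 1000 / (pi * 25 * 393)
= 5.832 MPa

5.832


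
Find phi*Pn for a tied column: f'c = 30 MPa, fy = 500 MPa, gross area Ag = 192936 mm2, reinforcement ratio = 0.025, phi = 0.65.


Ast = rho * Ag = 0.025 * 192936 = 4823.4 mm2
phi*Pn = 0.65 * 0.80 * (0.85 * 30 * (192936 - 4823.4) + 500 * 4823.4) / 1000
= 3748.46 kN

3748.46


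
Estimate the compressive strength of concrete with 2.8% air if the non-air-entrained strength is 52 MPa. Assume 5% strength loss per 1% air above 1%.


Strength loss = (2.8 - 1) * 5 = 9.0%
f'c = 52 * (1 - 9.0/100)
= 47.32 MPa

47.32


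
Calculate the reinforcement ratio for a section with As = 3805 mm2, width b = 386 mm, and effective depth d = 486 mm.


rho = As / (b * d)
= 3805 / (386 * 486)
= 0.0203

0.0203


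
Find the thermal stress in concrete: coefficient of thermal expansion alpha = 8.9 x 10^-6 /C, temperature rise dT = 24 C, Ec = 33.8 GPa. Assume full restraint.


sigma = alpha * dT * Ec
= 8.9e-6 * 24 * 33.8 * 1000
= 7.22 MPa

7.22


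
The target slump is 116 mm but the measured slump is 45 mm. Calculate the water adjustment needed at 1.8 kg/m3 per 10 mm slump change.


Difference = 116 - 45 = 71 mm
Water adjustment = 71 * 1.8 / 10 = 12.8 kg/m3

12.8


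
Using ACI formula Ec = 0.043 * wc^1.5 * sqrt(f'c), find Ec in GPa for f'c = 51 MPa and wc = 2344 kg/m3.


Ec = 0.043 * 2344^1.5 * sqrt(51) / 1000
= 34.85 GPa

34.85


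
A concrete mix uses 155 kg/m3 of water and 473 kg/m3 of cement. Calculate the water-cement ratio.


w/c = water / cement
w/c = 155 / 473 = 0.328

0.328


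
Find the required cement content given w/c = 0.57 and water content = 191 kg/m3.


Cement = water / (w/c)
= 191 / 0.57
= 335.1 kg/m3

335.1


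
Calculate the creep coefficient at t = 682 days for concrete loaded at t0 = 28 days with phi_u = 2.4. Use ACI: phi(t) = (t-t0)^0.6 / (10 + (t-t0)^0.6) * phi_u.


dt = 682 - 28 = 654
phi = 654^0.6 / (10 + 654^0.6) * 2.4
= 1.993

1.993


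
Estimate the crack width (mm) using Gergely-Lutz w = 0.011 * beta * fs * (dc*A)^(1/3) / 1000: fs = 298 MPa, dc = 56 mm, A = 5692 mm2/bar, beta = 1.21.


w = 0.011 * beta * fs * (dc * A)^(1/3) / 1000
= 0.011 * 1.21 * 298 * (56 * 5692)^(1/3) / 1000
= 0.271 mm

0.271


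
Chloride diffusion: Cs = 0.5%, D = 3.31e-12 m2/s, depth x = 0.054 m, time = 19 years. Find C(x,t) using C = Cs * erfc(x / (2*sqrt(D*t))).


t_seconds = 19 * 365.25 * 24 * 3600 = 599594400.0 s
arg = 0.054 / (2 * sqrt(3.31e-12 * 599594400.0))
= 0.6061
erfc(0.6061) = 0.3914
C = 0.5 * 0.3914 = 0.1957%

0.1957


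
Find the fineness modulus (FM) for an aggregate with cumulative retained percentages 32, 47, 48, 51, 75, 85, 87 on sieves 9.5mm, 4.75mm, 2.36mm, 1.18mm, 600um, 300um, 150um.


FM = sum(cumulative % retained) / 100
= 425 / 100
= 4.25

4.25


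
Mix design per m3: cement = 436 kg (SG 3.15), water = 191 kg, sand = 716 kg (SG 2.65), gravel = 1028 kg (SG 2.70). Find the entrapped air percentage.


Vol cement = 436 / (3.15 * 1000) = 0.138413 m3
Vol water = 191 / 1000 = 0.191 m3
Vol sand = 716 / (2.65 * 1000) = 0.270189 m3
Vol gravel = 1028 / (2.70 * 1000) = 0.380741 m3
Total solid + water volume = 0.980342 m3
Air = (1 - 0.980342) * 100 = 1.97%

1.97


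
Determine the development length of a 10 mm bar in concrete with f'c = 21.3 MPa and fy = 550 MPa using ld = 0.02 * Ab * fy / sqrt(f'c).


Ab = pi * 10^2 / 4 = 78.54 mm2
ld = 0.02 * 78.54 * 550 / sqrt(21.3)
= 187.2 mm

187.2


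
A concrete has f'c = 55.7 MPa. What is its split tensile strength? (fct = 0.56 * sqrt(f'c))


fct = 0.56 * sqrt(55.7)
= 0.56 * 7.463
= 4.179 MPa

4.179


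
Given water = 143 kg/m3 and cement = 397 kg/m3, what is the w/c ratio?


w/c = water / cement
w/c = 143 / 397 = 0.36

0.36


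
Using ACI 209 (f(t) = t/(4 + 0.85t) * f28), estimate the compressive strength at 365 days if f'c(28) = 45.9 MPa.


f(365) = 365 / (4 + 0.85 * 365) * 45.9
= 365 / 314.25 * 45.9
= 53.31 MPa

53.31


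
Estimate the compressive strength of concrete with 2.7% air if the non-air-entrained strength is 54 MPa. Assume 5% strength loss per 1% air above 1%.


Strength loss = (2.7 - 1) * 5 = 8.5%
f'c = 54 * (1 - 8.5/100)
= 49.41 MPa

49.41


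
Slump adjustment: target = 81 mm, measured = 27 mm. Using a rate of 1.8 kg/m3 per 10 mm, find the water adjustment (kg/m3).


Difference = 81 - 27 = 54 mm
Water adjustment = 54 * 1.8 / 10 = 9.7 kg/m3

9.7


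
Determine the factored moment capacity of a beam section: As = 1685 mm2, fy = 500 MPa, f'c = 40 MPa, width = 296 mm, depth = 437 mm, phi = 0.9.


a = As * fy / (0.85 * f'c * b)
= 1685 * 500 / (0.85 * 40 * 296)
= 83.7142 mm
Mn = As * fy * (d - a/2) / 10^6
= 332.9079 kN-m
phi*Mn = 0.9 * 332.9079 = 299.62 kN-m

299.62


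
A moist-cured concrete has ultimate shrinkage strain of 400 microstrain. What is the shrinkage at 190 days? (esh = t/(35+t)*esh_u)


esh(190) = 190 / (35 + 190) * 400
= 190 / 225 * 400
= 337.8 microstrain

337.8


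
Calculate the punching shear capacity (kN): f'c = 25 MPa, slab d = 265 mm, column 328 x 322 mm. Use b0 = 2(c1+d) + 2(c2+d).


b0 = 2*(328 + 265) + 2*(322 + 265) = 2360 mm
Vc = 0.33 * sqrt(25) * 2360 * 265 / 1000
= 1031.91 kN

1031.91


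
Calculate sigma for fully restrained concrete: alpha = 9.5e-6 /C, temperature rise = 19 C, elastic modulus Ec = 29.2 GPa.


sigma = alpha * dT * Ec
= 9.5e-6 * 19 * 29.2 * 1000
= 5.271 MPa

5.271


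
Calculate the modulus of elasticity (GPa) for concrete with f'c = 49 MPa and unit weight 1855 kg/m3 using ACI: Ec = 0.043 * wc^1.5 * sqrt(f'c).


Ec = 0.043 * 1855^1.5 * sqrt(49) / 1000
= 24.05 GPa

24.05


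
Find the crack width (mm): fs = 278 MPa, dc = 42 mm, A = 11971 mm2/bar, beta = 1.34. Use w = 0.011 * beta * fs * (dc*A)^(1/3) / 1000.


w = 0.011 * beta * fs * (dc * A)^(1/3) / 1000
= 0.011 * 1.34 * 278 * (42 * 11971)^(1/3) / 1000
= 0.326 mm

0.326


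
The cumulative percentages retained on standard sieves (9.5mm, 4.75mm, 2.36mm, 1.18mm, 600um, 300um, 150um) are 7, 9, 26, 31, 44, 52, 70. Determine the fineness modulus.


FM = sum(cumulative % retained) / 100
= 239 / 100
= 2.39

2.39


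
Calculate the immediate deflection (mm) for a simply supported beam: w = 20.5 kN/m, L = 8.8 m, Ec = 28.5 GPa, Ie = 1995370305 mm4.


Convert: L = 8.8 m = 8800 mm, Ec = 28.5 GPa = 28500 MPa
delta = 5 * 20.5 * 8800^4 / (384 * 28500 * 1995370305)
= 28.15 mm

28.15


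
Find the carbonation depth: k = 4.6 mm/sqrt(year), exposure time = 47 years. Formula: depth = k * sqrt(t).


depth = k * sqrt(t)
= 4.6 * sqrt(47)
= 31.54 mm

31.54


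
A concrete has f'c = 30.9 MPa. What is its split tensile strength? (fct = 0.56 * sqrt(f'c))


fct = 0.56 * sqrt(30.9)
= 0.56 * 5.559
= 3.113 MPa

3.113


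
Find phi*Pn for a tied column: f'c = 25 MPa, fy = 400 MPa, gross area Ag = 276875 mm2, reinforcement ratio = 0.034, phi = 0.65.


Ast = rho * Ag = 0.034 * 276875 = 9413.75 mm2
phi*Pn = 0.65 * 0.80 * (0.85 * 25 * (276875 - 9413.75) + 400 * 9413.75) / 1000
= 4913.51 kN

4913.51


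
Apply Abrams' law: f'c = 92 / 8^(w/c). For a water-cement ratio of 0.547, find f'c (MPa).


f'c = 92 / 8^0.547
= 92 / 3.119
= 29.5 MPa

29.5


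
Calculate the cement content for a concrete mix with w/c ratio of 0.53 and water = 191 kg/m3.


Cement = water / (w/c)
= 191 / 0.53
= 360.4 kg/m3

360.4


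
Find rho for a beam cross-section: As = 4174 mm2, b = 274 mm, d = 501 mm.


rho = As / (b * d)
= 4174 / (274 * 501)
= 0.0304

0.0304


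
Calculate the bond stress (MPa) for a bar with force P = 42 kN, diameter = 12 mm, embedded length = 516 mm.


u = P / (pi * db * ld)
= 42 * 1000 / (pi * 12 * 516)
= 2.159 MPa

2.159


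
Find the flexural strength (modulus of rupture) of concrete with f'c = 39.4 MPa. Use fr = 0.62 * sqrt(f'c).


fr = 0.62 * sqrt(39.4)
= 3.892 MPa

3.892


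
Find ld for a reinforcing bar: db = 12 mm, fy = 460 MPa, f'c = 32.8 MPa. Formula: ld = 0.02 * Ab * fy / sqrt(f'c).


Ab = pi * 12^2 / 4 = 113.097 mm2
ld = 0.02 * 113.097 * 460 / sqrt(32.8)
= 181.7 mm

181.7


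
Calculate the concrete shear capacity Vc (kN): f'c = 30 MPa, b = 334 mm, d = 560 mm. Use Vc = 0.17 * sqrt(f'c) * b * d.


Vc = 0.17 * sqrt(30) * 334 * 560 / 1000
= 174.16 kN

174.16


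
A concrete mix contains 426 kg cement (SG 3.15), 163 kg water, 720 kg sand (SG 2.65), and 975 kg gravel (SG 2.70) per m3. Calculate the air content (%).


Vol cement = 426 / (3.15 * 1000) = 0.135238 m3
Vol water = 163 / 1000 = 0.163 m3
Vol sand = 720 / (2.65 * 1000) = 0.271698 m3
Vol gravel = 975 / (2.70 * 1000) = 0.361111 m3
Total solid + water volume = 0.931047 m3
Air = (1 - 0.931047) * 100 = 6.9%

6.9


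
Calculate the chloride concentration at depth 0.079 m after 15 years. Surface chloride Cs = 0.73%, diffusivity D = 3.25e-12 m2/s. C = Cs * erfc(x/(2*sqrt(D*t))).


t_seconds = 15 * 365.25 * 24 * 3600 = 473364000.0 s
arg = 0.079 / (2 * sqrt(3.25e-12 * 473364000.0))
= 1.0071
erfc(1.0071) = 0.1544
C = 0.73 * 0.1544 = 0.1127%

0.1127


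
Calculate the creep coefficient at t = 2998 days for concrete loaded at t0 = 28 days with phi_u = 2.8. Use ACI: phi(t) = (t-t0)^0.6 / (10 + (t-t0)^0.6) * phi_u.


dt = 2998 - 28 = 2970
phi = 2970^0.6 / (10 + 2970^0.6) * 2.8
= 2.587

2.587


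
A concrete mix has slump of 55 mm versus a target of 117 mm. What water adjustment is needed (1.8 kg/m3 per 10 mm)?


Difference = 117 - 55 = 62 mm
Water adjustment = 62 * 1.8 / 10 = 11.2 kg/m3

11.2


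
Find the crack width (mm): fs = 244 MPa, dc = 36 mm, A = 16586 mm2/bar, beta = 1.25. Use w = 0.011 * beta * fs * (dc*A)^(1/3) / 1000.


w = 0.011 * beta * fs * (dc * A)^(1/3) / 1000
= 0.011 * 1.25 * 244 * (36 * 16586)^(1/3) / 1000
= 0.283 mm

0.283


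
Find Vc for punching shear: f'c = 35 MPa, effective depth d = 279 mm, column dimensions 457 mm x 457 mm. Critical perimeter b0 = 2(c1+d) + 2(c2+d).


b0 = 2*(457 + 279) + 2*(457 + 279) = 2944 mm
Vc = 0.33 * sqrt(35) * 2944 * 279 / 1000
= 1603.58 kN

1603.58


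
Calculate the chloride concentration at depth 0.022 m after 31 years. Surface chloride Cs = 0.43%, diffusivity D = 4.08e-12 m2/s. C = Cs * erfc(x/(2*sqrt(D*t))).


t_seconds = 31 * 365.25 * 24 * 3600 = 978285600.0 s
arg = 0.022 / (2 * sqrt(4.08e-12 * 978285600.0))
= 0.1741
erfc(0.1741) = 0.8055
C = 0.43 * 0.8055 = 0.3464%

0.3464


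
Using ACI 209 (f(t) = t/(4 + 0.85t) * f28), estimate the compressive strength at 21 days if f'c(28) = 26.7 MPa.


f(21) = 21 / (4 + 0.85 * 21) * 26.7
= 21 / 21.85 * 26.7
= 25.66 MPa

25.66


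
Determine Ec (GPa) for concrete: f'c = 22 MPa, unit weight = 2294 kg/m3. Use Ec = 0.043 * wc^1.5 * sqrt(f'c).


Ec = 0.043 * 2294^1.5 * sqrt(22) / 1000
= 22.16 GPa

22.16


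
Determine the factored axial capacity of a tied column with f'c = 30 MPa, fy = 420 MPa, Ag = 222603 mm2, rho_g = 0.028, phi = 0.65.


Ast = rho * Ag = 0.028 * 222603 = 6232.884 mm2
phi*Pn = 0.65 * 0.80 * (0.85 * 30 * (222603 - 6232.884) + 420 * 6232.884) / 1000
= 4230.33 kN

4230.33


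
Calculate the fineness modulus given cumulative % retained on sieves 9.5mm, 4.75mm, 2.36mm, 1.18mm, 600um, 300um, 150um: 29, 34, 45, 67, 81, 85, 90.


FM = sum(cumulative % retained) / 100
= 431 / 100
= 4.31

4.31


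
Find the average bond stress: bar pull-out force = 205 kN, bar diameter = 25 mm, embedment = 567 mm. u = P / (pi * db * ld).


u = P / (pi * db * ld)
= 205 * 1000 / (pi * 25 * 567)
= 4.603 MPa

4.603


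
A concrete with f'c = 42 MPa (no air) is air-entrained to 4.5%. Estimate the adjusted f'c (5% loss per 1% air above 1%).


Strength loss = (4.5 - 1) * 5 = 17.5%
f'c = 42 * (1 - 17.5/100)
= 34.65 MPa

34.65


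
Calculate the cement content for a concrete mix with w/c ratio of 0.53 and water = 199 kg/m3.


Cement = water / (w/c)
= 199 / 0.53
= 375.5 kg/m3

375.5


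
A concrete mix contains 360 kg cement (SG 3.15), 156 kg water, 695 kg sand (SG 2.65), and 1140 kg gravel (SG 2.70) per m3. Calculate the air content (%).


Vol cement = 360 / (3.15 * 1000) = 0.114286 m3
Vol water = 156 / 1000 = 0.156 m3
Vol sand = 695 / (2.65 * 1000) = 0.262264 m3
Vol gravel = 1140 / (2.70 * 1000) = 0.422222 m3
Total solid + water volume = 0.954772 m3
Air = (1 - 0.954772) * 100 = 4.52%

4.52


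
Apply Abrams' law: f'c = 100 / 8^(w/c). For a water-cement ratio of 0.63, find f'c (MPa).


f'c = 100 / 8^0.63
= 100 / 3.706
= 26.98 MPa

26.98


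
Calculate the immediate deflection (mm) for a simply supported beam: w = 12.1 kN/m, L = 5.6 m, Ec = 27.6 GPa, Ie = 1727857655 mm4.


Convert: L = 5.6 m = 5600 mm, Ec = 27.6 GPa = 27600 MPa
delta = 5 * 12.1 * 5600^4 / (384 * 27600 * 1727857655)
= 3.25 mm

3.25


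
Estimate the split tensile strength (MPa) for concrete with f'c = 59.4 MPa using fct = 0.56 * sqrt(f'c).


fct = 0.56 * sqrt(59.4)
= 0.56 * 7.707
= 4.316 MPa

4.316


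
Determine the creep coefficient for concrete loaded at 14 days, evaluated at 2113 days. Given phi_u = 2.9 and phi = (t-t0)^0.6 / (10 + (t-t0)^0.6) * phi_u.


dt = 2113 - 14 = 2099
phi = 2099^0.6 / (10 + 2099^0.6) * 2.9
= 2.633

2.633


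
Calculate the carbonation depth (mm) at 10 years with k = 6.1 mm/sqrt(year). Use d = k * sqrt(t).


depth = k * sqrt(t)
= 6.1 * sqrt(10)
= 19.29 mm

19.29


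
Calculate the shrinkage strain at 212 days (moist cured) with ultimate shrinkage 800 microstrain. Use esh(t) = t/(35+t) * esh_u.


esh(212) = 212 / (35 + 212) * 800
= 212 / 247 * 800
= 686.6 microstrain

686.6


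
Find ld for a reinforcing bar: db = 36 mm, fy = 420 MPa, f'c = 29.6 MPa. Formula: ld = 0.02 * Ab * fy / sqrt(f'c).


Ab = pi * 36^2 / 4 = 1017.876 mm2
ld = 0.02 * 1017.876 * 420 / sqrt(29.6)
= 1571.6 mm

1571.6


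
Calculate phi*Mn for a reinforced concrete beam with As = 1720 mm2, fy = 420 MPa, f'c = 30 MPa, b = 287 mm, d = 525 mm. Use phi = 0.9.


a = As * fy / (0.85 * f'c * b)
= 1720 * 420 / (0.85 * 30 * 287)
= 98.7088 mm
Mn = As * fy * (d - a/2) / 10^6
= 343.6064 kN-m
phi*Mn = 0.9 * 343.6064 = 309.25 kN-m

309.25


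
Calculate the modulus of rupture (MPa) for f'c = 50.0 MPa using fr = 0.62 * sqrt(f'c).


fr = 0.62 * sqrt(50.0)
= 4.384 MPa

4.384


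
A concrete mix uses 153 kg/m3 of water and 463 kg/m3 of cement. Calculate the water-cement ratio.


w/c = water / cement
w/c = 153 / 463 = 0.33

0.33


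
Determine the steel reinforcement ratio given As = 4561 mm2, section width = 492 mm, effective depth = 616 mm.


rho = As / (b * d)
= 4561 / (492 * 616)
= 0.015

0.015


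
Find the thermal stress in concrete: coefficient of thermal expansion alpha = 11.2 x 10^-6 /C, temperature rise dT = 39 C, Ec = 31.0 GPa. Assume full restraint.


sigma = alpha * dT * Ec
= 11.2e-6 * 39 * 31.0 * 1000
= 13.541 MPa

13.541


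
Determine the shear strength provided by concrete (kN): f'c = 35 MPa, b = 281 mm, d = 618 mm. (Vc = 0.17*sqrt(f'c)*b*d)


Vc = 0.17 * sqrt(35) * 281 * 618 / 1000
= 174.65 kN

174.65


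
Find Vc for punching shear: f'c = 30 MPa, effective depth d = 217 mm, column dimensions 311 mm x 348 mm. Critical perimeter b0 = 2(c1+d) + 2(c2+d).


b0 = 2*(311 + 217) + 2*(348 + 217) = 2186 mm
Vc = 0.33 * sqrt(30) * 2186 * 217 / 1000
= 857.4 kN

857.4


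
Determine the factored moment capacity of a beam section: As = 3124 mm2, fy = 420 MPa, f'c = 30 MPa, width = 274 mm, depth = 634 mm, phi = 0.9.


a = As * fy / (0.85 * f'c * b)
= 3124 * 420 / (0.85 * 30 * 274)
= 187.7888 mm
Mn = As * fy * (d - a/2) / 10^6
= 708.6618 kN-m
phi*Mn = 0.9 * 708.6618 = 637.8 kN-m

637.8


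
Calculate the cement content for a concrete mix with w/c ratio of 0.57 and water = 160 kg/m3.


Cement = water / (w/c)
= 160 / 0.57
= 280.7 kg/m3

280.7


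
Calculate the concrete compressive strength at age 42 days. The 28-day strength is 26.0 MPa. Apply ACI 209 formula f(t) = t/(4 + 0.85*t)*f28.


f(42) = 42 / (4 + 0.85 * 42) * 26.0
= 42 / 39.7 * 26.0
= 27.51 MPa

27.51


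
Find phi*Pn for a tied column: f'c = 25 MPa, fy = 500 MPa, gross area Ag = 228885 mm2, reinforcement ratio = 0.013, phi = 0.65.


Ast = rho * Ag = 0.013 * 228885 = 2975.505 mm2
phi*Pn = 0.65 * 0.80 * (0.85 * 25 * (228885 - 2975.505) + 500 * 2975.505) / 1000
= 3269.93 kN

3269.93


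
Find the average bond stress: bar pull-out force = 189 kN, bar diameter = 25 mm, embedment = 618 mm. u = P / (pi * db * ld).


u = P / (pi * db * ld)
= 189 * 1000 / (pi * 25 * 618)
= 3.894 MPa

3.894


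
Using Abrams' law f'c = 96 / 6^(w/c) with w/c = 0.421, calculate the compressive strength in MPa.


f'c = 96 / 6^0.421
= 96 / 2.126
= 45.15 MPa

45.15


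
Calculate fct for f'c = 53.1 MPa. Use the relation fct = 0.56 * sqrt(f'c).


fct = 0.56 * sqrt(53.1)
= 0.56 * 7.287
= 4.081 MPa

4.081


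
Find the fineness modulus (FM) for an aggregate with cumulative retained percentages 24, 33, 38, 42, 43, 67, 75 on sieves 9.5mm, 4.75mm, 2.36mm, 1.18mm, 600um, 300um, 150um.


FM = sum(cumulative % retained) / 100
= 322 / 100
= 3.22

3.22


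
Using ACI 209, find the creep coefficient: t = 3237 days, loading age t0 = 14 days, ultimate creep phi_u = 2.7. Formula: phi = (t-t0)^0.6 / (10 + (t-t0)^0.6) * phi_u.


dt = 3237 - 14 = 3223
phi = 3223^0.6 / (10 + 3223^0.6) * 2.7
= 2.503

2.503


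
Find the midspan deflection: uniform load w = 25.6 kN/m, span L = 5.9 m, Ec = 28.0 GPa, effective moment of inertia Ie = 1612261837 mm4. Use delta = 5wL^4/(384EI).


Convert: L = 5.9 m = 5900 mm, Ec = 28.0 GPa = 28000 MPa
delta = 5 * 25.6 * 5900^4 / (384 * 28000 * 1612261837)
= 8.95 mm

8.95


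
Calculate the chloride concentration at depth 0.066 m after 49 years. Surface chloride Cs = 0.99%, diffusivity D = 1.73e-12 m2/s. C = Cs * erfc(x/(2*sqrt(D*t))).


t_seconds = 49 * 365.25 * 24 * 3600 = 1546322400.0 s
arg = 0.066 / (2 * sqrt(1.73e-12 * 1546322400.0))
= 0.638
erfc(0.638) = 0.3669
C = 0.99 * 0.3669 = 0.3632%

0.3632


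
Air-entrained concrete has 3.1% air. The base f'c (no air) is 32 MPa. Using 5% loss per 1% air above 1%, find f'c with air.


Strength loss = (3.1 - 1) * 5 = 10.5%
f'c = 32 * (1 - 10.5/100)
= 28.64 MPa

28.64


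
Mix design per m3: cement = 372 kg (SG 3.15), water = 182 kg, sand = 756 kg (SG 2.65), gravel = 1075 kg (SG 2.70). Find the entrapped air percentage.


Vol cement = 372 / (3.15 * 1000) = 0.118095 m3
Vol water = 182 / 1000 = 0.182 m3
Vol sand = 756 / (2.65 * 1000) = 0.285283 m3
Vol gravel = 1075 / (2.70 * 1000) = 0.398148 m3
Total solid + water volume = 0.983526 m3
Air = (1 - 0.983526) * 100 = 1.65%

1.65


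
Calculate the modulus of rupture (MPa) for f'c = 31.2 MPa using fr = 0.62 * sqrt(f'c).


fr = 0.62 * sqrt(31.2)
= 3.463 MPa

3.463


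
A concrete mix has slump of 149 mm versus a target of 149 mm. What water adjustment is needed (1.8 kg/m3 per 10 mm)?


Difference = 149 - 149 = 0 mm
Water adjustment = 0 * 1.8 / 10 = 0.0 kg/m3

0.0


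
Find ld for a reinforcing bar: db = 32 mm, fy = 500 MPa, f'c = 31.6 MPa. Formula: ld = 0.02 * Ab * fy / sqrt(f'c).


Ab = pi * 32^2 / 4 = 804.248 mm2
ld = 0.02 * 804.248 * 500 / sqrt(31.6)
= 1430.7 mm

1430.7


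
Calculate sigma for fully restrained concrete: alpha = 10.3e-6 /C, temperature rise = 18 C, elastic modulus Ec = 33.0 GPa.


sigma = alpha * dT * Ec
= 10.3e-6 * 18 * 33.0 * 1000
= 6.118 MPa

6.118


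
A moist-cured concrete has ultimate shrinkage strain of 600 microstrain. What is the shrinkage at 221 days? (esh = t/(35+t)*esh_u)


esh(221) = 221 / (35 + 221) * 600
= 221 / 256 * 600
= 518.0 microstrain

518.0


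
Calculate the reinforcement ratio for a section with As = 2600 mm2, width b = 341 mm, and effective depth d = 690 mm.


rho = As / (b * d)
= 2600 / (341 * 690)
= 0.0111

0.0111


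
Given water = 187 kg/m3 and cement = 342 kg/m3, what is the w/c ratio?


w/c = water / cement
w/c = 187 / 342 = 0.547

0.547


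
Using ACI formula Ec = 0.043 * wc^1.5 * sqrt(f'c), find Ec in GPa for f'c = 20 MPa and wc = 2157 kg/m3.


Ec = 0.043 * 2157^1.5 * sqrt(20) / 1000
= 19.26 GPa

19.26


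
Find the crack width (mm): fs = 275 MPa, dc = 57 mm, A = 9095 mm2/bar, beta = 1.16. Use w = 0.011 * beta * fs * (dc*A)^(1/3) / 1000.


w = 0.011 * beta * fs * (dc * A)^(1/3) / 1000
= 0.011 * 1.16 * 275 * (57 * 9095)^(1/3) / 1000
= 0.282 mm

0.282


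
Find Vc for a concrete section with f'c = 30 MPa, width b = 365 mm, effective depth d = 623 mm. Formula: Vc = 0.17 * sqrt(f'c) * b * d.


Vc = 0.17 * sqrt(30) * 365 * 623 / 1000
= 211.73 kN

211.73


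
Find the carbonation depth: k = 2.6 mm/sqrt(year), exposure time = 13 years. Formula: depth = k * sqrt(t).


depth = k * sqrt(t)
= 2.6 * sqrt(13)
= 9.37 mm

9.37


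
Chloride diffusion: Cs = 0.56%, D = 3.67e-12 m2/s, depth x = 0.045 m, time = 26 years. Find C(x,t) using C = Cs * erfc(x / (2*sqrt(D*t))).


t_seconds = 26 * 365.25 * 24 * 3600 = 820497600.0 s
arg = 0.045 / (2 * sqrt(3.67e-12 * 820497600.0))
= 0.41
erfc(0.41) = 0.562
C = 0.56 * 0.562 = 0.3147%

0.3147


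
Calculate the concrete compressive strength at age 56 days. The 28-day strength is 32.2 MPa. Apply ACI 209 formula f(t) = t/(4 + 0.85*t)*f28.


f(56) = 56 / (4 + 0.85 * 56) * 32.2
= 56 / 51.6 * 32.2
= 34.95 MPa

34.95


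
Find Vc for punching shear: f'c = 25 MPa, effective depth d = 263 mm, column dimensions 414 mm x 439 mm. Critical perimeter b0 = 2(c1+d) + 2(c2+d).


b0 = 2*(414 + 263) + 2*(439 + 263) = 2758 mm
Vc = 0.33 * sqrt(25) * 2758 * 263 / 1000
= 1196.83 kN

1196.83


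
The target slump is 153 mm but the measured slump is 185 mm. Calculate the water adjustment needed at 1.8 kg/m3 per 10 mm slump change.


Difference = 153 - 185 = -32 mm
Water adjustment = -32 * 1.8 / 10 = -5.8 kg/m3

-5.8


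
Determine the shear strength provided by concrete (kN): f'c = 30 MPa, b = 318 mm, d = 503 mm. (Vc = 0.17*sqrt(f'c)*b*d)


Vc = 0.17 * sqrt(30) * 318 * 503 / 1000
= 148.94 kN

148.94


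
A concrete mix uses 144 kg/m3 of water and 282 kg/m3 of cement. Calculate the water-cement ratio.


w/c = water / cement
w/c = 144 / 282 = 0.511

0.511


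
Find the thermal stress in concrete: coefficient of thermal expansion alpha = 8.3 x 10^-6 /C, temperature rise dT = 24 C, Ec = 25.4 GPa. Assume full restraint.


sigma = alpha * dT * Ec
= 8.3e-6 * 24 * 25.4 * 1000
= 5.06 MPa

5.06


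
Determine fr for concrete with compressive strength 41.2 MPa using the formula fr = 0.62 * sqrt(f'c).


fr = 0.62 * sqrt(41.2)
= 3.98 MPa

3.98


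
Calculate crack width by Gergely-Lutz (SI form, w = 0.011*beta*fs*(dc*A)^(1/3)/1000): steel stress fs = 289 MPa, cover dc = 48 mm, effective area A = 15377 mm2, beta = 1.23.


w = 0.011 * beta * fs * (dc * A)^(1/3) / 1000
= 0.011 * 1.23 * 289 * (48 * 15377)^(1/3) / 1000
= 0.353 mm

0.353


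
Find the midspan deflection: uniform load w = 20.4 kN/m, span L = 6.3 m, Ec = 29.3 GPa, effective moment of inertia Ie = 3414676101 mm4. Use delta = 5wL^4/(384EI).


Convert: L = 6.3 m = 6300 mm, Ec = 29.3 GPa = 29300 MPa
delta = 5 * 20.4 * 6300^4 / (384 * 29300 * 3414676101)
= 4.18 mm

4.18


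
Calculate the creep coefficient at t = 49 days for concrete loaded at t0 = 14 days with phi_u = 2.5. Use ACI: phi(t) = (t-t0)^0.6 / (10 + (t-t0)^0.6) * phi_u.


dt = 49 - 14 = 35
phi = 35^0.6 / (10 + 35^0.6) * 2.5
= 1.144

1.144


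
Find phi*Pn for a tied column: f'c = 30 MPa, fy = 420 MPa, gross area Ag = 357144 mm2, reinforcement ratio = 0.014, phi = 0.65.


Ast = rho * Ag = 0.014 * 357144 = 5000.016 mm2
phi*Pn = 0.65 * 0.80 * (0.85 * 30 * (357144 - 5000.016) + 420 * 5000.016) / 1000
= 5761.43 kN

5761.43


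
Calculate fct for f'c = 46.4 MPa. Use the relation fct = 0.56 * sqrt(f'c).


fct = 0.56 * sqrt(46.4)
= 0.56 * 6.812
= 3.815 MPa

3.815


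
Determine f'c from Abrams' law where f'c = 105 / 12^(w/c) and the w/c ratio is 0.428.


f'c = 105 / 12^0.428
= 105 / 2.897
= 36.25 MPa

36.25


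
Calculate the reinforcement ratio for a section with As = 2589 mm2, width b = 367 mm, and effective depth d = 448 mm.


rho = As / (b * d)
= 2589 / (367 * 448)
= 0.0157

0.0157


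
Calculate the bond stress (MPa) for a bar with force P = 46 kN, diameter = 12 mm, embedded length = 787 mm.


u = P / (pi * db * ld)
= 46 * 1000 / (pi * 12 * 787)
= 1.55 MPa

1.55


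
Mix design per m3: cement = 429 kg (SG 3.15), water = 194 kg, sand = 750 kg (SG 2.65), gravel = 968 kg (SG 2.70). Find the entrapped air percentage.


Vol cement = 429 / (3.15 * 1000) = 0.13619 m3
Vol water = 194 / 1000 = 0.194 m3
Vol sand = 750 / (2.65 * 1000) = 0.283019 m3
Vol gravel = 968 / (2.70 * 1000) = 0.358519 m3
Total solid + water volume = 0.971728 m3
Air = (1 - 0.971728) * 100 = 2.83%

2.83


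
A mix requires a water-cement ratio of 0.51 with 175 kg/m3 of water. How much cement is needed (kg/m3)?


Cement = water / (w/c)
= 175 / 0.51
= 343.1 kg/m3

343.1


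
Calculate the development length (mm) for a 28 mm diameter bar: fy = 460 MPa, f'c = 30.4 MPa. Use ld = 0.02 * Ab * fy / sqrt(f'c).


Ab = pi * 28^2 / 4 = 615.752 mm2
ld = 0.02 * 615.752 * 460 / sqrt(30.4)
= 1027.4 mm

1027.4


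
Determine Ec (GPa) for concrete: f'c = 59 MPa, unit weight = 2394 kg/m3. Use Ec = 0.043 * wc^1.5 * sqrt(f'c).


Ec = 0.043 * 2394^1.5 * sqrt(59) / 1000
= 38.69 GPa

38.69


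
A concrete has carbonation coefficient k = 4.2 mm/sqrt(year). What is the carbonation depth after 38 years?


depth = k * sqrt(t)
= 4.2 * sqrt(38)
= 25.89 mm

25.89


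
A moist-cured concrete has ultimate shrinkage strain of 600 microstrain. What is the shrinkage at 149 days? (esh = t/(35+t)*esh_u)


esh(149) = 149 / (35 + 149) * 600
= 149 / 184 * 600
= 485.9 microstrain

485.9


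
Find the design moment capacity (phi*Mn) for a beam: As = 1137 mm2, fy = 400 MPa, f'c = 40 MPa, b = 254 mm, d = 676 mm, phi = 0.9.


a = As * fy / (0.85 * f'c * b)
= 1137 * 400 / (0.85 * 40 * 254)
= 52.6633 mm
Mn = As * fy * (d - a/2) / 10^6
= 295.4692 kN-m
phi*Mn = 0.9 * 295.4692 = 265.92 kN-m

265.92


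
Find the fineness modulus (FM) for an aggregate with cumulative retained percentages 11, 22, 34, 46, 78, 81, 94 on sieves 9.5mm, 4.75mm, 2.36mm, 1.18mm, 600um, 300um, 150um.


FM = sum(cumulative % retained) / 100
= 366 / 100
= 3.66

3.66


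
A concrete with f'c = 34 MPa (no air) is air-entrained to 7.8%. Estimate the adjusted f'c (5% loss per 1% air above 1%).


Strength loss = (7.8 - 1) * 5 = 34.0%
f'c = 34 * (1 - 34.0/100)
= 22.44 MPa

22.44


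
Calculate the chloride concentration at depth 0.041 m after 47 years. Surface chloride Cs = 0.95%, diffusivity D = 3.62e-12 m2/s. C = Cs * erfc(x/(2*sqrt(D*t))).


t_seconds = 47 * 365.25 * 24 * 3600 = 1483207200.0 s
arg = 0.041 / (2 * sqrt(3.62e-12 * 1483207200.0))
= 0.2798
erfc(0.2798) = 0.6924
C = 0.95 * 0.6924 = 0.6577%

0.6577


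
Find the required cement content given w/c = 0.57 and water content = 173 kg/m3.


Cement = water / (w/c)
= 173 / 0.57
= 303.5 kg/m3

303.5


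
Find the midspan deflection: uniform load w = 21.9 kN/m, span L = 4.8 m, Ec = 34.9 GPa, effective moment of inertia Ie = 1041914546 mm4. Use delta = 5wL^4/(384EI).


Convert: L = 4.8 m = 4800 mm, Ec = 34.9 GPa = 34900 MPa
delta = 5 * 21.9 * 4800^4 / (384 * 34900 * 1041914546)
= 4.16 mm

4.16


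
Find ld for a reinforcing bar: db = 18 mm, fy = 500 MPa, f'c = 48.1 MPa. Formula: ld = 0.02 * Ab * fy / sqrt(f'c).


Ab = pi * 18^2 / 4 = 254.469 mm2
ld = 0.02 * 254.469 * 500 / sqrt(48.1)
= 366.9 mm

366.9


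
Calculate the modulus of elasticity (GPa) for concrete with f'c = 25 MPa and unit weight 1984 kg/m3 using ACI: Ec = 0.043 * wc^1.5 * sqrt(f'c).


Ec = 0.043 * 1984^1.5 * sqrt(25) / 1000
= 19.0 GPa

19.0


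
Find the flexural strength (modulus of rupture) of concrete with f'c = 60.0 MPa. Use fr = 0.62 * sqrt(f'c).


fr = 0.62 * sqrt(60.0)
= 4.802 MPa

4.802


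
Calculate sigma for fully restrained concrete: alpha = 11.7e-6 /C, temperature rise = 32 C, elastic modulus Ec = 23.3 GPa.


sigma = alpha * dT * Ec
= 11.7e-6 * 32 * 23.3 * 1000
= 8.724 MPa

8.724


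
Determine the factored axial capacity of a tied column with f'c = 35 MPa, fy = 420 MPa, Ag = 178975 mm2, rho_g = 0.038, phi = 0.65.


Ast = rho * Ag = 0.038 * 178975 = 6801.05 mm2
phi*Pn = 0.65 * 0.80 * (0.85 * 35 * (178975 - 6801.05) + 420 * 6801.05) / 1000
= 4148.88 kN

4148.88


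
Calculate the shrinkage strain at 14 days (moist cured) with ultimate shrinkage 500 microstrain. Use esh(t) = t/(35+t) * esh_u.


esh(14) = 14 / (35 + 14) * 500
= 14 / 49 * 500
= 142.9 microstrain

142.9


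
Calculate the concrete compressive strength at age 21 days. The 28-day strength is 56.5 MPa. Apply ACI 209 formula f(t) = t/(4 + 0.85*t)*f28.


f(21) = 21 / (4 + 0.85 * 21) * 56.5
= 21 / 21.85 * 56.5
= 54.3 MPa

54.3


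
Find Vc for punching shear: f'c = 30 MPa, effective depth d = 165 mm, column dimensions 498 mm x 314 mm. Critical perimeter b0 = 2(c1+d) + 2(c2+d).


b0 = 2*(498 + 165) + 2*(314 + 165) = 2284 mm
Vc = 0.33 * sqrt(30) * 2284 * 165 / 1000
= 681.17 kN

681.17


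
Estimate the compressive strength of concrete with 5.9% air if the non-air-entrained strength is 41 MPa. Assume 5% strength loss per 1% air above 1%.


Strength loss = (5.9 - 1) * 5 = 24.5%
f'c = 41 * (1 - 24.5/100)
= 30.96 MPa

30.96


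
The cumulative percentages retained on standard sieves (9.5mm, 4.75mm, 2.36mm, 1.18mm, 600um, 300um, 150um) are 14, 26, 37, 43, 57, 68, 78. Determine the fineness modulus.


FM = sum(cumulative % retained) / 100
= 323 / 100
= 3.23

3.23


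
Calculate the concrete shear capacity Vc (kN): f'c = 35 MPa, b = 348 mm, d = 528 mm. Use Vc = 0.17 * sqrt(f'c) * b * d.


Vc = 0.17 * sqrt(35) * 348 * 528 / 1000
= 184.8 kN

184.8


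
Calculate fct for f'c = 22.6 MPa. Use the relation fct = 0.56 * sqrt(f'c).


fct = 0.56 * sqrt(22.6)
= 0.56 * 4.754
= 2.662 MPa

2.662


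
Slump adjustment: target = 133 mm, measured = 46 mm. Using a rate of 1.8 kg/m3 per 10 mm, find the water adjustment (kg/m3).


Difference = 133 - 46 = 87 mm
Water adjustment = 87 * 1.8 / 10 = 15.7 kg/m3

15.7


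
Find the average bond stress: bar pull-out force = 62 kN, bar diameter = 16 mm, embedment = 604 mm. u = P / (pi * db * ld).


u = P / (pi * db * ld)
= 62 * 1000 / (pi * 16 * 604)
= 2.042 MPa

2.042


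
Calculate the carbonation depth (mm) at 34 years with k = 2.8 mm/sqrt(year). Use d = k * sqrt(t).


depth = k * sqrt(t)
= 2.8 * sqrt(34)
= 16.33 mm

16.33


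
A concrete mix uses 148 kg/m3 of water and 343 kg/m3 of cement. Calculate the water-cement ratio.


w/c = water / cement
w/c = 148 / 343 = 0.431

0.431


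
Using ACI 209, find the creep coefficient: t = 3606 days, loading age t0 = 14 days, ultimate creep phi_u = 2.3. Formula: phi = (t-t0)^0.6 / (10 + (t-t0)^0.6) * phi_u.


dt = 3606 - 14 = 3592
phi = 3592^0.6 / (10 + 3592^0.6) * 2.3
= 2.142

2.142


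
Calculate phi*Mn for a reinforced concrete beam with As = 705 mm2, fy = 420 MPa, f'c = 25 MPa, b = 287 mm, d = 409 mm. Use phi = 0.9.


a = As * fy / (0.85 * f'c * b)
= 705 * 420 / (0.85 * 25 * 287)
= 48.5509 mm
Mn = As * fy * (d - a/2) / 10^6
= 113.9169 kN-m
phi*Mn = 0.9 * 113.9169 = 102.53 kN-m

102.53


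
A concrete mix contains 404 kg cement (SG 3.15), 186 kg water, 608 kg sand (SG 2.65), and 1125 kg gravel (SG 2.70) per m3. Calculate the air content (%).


Vol cement = 404 / (3.15 * 1000) = 0.128254 m3
Vol water = 186 / 1000 = 0.186 m3
Vol sand = 608 / (2.65 * 1000) = 0.229434 m3
Vol gravel = 1125 / (2.70 * 1000) = 0.416667 m3
Total solid + water volume = 0.960355 m3
Air = (1 - 0.960355) * 100 = 3.96%

3.96


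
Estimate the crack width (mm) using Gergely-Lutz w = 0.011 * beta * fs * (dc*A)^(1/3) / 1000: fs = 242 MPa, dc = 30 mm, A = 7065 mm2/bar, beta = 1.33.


w = 0.011 * beta * fs * (dc * A)^(1/3) / 1000
= 0.011 * 1.33 * 242 * (30 * 7065)^(1/3) / 1000
= 0.211 mm

0.211


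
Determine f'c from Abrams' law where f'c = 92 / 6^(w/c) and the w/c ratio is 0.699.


f'c = 92 / 6^0.699
= 92 / 3.499
= 26.29 MPa

26.29


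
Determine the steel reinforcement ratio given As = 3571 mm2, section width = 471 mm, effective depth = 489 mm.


rho = As / (b * d)
= 3571 / (471 * 489)
= 0.0155

0.0155


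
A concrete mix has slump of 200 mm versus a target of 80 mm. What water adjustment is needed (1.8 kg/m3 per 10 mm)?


Difference = 80 - 200 = -120 mm
Water adjustment = -120 * 1.8 / 10 = -21.6 kg/m3

-21.6


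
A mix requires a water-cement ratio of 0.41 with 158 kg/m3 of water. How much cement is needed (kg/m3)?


Cement = water / (w/c)
= 158 / 0.41
= 385.4 kg/m3

385.4


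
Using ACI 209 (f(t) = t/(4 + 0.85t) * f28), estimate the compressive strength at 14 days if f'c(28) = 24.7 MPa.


f(14) = 14 / (4 + 0.85 * 14) * 24.7
= 14 / 15.9 * 24.7
= 21.75 MPa

21.75


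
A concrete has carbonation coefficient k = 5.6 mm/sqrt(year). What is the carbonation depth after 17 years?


depth = k * sqrt(t)
= 5.6 * sqrt(17)
= 23.09 mm

23.09


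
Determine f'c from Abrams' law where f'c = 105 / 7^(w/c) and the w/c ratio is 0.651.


f'c = 105 / 7^0.651
= 105 / 3.549
= 29.58 MPa

29.58


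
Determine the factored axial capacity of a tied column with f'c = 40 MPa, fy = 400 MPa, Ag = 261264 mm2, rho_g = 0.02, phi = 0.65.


Ast = rho * Ag = 0.02 * 261264 = 5225.28 mm2
phi*Pn = 0.65 * 0.80 * (0.85 * 40 * (261264 - 5225.28) + 400 * 5225.28) / 1000
= 5613.62 kN

5613.62


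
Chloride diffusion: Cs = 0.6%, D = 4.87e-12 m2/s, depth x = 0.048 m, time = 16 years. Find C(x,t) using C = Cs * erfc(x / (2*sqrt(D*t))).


t_seconds = 16 * 365.25 * 24 * 3600 = 504921600.0 s
arg = 0.048 / (2 * sqrt(4.87e-12 * 504921600.0))
= 0.484
erfc(0.484) = 0.4937
C = 0.6 * 0.4937 = 0.2962%

0.2962


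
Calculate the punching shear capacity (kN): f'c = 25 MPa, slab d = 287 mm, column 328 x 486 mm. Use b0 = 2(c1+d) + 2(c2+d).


b0 = 2*(328 + 287) + 2*(486 + 287) = 2776 mm
Vc = 0.33 * sqrt(25) * 2776 * 287 / 1000
= 1314.57 kN

1314.57


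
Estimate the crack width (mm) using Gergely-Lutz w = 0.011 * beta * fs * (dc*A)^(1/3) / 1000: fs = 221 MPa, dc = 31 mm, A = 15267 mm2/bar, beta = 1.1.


w = 0.011 * beta * fs * (dc * A)^(1/3) / 1000
= 0.011 * 1.1 * 221 * (31 * 15267)^(1/3) / 1000
= 0.208 mm

0.208


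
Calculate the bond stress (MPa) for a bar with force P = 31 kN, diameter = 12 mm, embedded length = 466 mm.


u = P / (pi * db * ld)
= 31 * 1000 / (pi * 12 * 466)
= 1.765 MPa

1.765


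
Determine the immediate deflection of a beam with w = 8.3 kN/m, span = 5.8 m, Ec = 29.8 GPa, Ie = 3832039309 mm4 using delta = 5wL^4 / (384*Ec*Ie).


Convert: L = 5.8 m = 5800 mm, Ec = 29.8 GPa = 29800 MPa
delta = 5 * 8.3 * 5800^4 / (384 * 29800 * 3832039309)
= 1.07 mm

1.07


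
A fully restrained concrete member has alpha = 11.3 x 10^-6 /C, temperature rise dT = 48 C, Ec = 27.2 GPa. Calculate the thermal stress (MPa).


sigma = alpha * dT * Ec
= 11.3e-6 * 48 * 27.2 * 1000
= 14.753 MPa

14.753


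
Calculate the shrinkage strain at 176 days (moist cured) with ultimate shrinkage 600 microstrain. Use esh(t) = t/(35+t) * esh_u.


esh(176) = 176 / (35 + 176) * 600
= 176 / 211 * 600
= 500.5 microstrain

500.5


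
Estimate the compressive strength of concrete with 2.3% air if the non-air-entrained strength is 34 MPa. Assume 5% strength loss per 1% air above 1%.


Strength loss = (2.3 - 1) * 5 = 6.5%
f'c = 34 * (1 - 6.5/100)
= 31.79 MPa

31.79
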